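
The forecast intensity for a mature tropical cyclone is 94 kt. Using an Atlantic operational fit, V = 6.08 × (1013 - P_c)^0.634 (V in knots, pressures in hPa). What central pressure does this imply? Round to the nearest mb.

938 mb

ΔP = (V / 6.08)^(1/0.634) = (94/6.08)^1.577.
94/6.08 = 15.461; 15.461^1.577 ≈ 75.12 mb.
P_c = 1013 − 75.12 = 937.88 ≈ 938 mb.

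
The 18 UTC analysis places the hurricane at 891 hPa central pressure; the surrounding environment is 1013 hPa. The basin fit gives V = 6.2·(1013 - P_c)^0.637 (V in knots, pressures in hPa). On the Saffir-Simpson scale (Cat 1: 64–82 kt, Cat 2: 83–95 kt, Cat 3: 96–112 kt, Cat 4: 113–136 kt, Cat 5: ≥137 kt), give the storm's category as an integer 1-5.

ΔP = 1013 − 891 = 122 hPa.
V ≈ 6.2 × 122^0.637 = 6.2 × 21.33 ≈ 132 kt.
132 kt falls in the Category 4 band.

4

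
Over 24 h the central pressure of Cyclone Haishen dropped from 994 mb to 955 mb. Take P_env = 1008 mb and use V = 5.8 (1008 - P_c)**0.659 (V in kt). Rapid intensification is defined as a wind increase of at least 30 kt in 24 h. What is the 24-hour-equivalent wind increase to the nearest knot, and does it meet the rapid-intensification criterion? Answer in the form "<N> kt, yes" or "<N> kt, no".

46 kt, yes

V₁: ΔP = 14, V ≈ 5.8 × 14^0.659 ≈ 33.02 kt.
V₂: ΔP = 53, V ≈ 5.8 × 53^0.659 ≈ 79.38 kt.
ΔV over 24 h = 46.36 kt → 24 h equivalent = 46.36 × 24/24 ≈ 46.36 kt.
46 kt ≥ 30 kt ⇒ rapid intensification.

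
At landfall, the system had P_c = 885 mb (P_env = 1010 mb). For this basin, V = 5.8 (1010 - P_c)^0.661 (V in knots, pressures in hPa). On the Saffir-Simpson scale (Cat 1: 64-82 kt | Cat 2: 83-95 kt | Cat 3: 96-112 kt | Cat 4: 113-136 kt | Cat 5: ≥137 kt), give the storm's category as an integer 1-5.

ΔP = 1010 − 885 = 125 mb.
V ≈ 5.8 × 125^0.661 = 5.8 × 24.33 ≈ 141 kt.
141 kt falls in the Category 5 band.

5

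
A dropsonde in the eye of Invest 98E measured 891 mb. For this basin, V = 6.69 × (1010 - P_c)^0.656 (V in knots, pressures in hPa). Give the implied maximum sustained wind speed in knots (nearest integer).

ΔP = 1010 − 891 = 119 mb.
119^0.656 ≈ 22.991.
V ≈ 6.69 × 22.991 ≈ 153.8 kt.

154 kt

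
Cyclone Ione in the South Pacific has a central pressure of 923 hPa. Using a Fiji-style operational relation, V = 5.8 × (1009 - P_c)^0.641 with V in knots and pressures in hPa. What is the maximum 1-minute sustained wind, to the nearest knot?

ΔP = 1009 − 923 = 86 hPa.
86^0.641 ≈ 17.379.
V ≈ 5.8 × 17.379 ≈ 100.8 kt.

101 kt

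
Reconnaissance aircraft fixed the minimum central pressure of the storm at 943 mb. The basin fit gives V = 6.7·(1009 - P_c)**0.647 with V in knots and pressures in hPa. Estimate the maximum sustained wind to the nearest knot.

101 kt

ΔP = 1009 − 943 = 66 mb.
66^0.647 ≈ 15.040.
V ≈ 6.7 × 15.040 ≈ 100.8 kt.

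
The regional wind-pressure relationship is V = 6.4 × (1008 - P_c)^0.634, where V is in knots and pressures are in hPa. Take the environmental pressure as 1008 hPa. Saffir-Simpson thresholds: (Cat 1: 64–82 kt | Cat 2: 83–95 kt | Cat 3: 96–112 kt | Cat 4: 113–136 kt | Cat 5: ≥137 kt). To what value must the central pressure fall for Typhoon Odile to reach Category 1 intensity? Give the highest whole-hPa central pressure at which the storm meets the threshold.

Category 1 begins at V = 64 kt.
Required ΔP = (64/6.4)^(1/0.634) = 10.000^1.577 ≈ 37.78 hPa.
P_c ≤ 1008 − 37.78 = 970.22, so the highest integer P_c is 970 hPa.

970 hPa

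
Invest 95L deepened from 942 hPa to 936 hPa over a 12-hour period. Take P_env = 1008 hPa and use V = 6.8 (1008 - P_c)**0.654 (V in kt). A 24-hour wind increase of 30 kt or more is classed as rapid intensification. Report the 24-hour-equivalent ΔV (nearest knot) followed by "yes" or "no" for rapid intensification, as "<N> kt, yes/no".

V₁: ΔP = 66, V ≈ 6.8 × 66^0.654 ≈ 105.32 kt.
V₂: ΔP = 72, V ≈ 6.8 × 72^0.654 ≈ 111.48 kt.
ΔV over 12 h = 6.16 kt → 24 h equivalent = 6.16 × 24/12 ≈ 12.32 kt.
12 kt < 30 kt ⇒ not rapid intensification.

12 kt, no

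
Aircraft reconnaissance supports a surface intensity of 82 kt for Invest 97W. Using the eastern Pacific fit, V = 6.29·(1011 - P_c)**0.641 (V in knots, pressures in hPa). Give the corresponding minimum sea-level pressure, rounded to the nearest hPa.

ΔP = (V / 6.29)^(1/0.641) = (82/6.29)^1.560.
82/6.29 = 13.037; 13.037^1.560 ≈ 54.92 hPa.
P_c = 1011 − 54.92 = 956.08 ≈ 956 hPa.

956 hPa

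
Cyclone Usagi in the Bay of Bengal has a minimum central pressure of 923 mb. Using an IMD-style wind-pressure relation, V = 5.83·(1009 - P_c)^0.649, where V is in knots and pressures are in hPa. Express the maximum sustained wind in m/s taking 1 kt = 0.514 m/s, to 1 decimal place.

ΔP = 1009 − 923 = 86 mb.
V ≈ 5.83 × 86^0.649 = 5.83 × 18.009 ≈ 104.992 kt.
104.992 × 0.514 ≈ 53.97 m/s → 54.0 m/s.

54.0 m/s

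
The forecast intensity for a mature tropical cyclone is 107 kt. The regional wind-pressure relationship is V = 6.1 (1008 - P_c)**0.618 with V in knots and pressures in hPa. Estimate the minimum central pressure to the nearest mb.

ΔP = (V / 6.1)^(1/0.618) = (107/6.1)^1.618.
107/6.1 = 17.541; 17.541^1.618 ≈ 103.05 mb.
P_c = 1008 − 103.05 = 904.95 ≈ 905 mb.

905 mb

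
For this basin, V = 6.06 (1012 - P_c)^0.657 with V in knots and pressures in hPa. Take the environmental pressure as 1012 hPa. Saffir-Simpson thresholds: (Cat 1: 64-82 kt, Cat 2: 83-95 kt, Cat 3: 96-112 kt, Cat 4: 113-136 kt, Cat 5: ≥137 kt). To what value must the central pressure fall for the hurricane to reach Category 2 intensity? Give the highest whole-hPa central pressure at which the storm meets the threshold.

958 hPa

Category 2 begins at V = 83 kt.
Required ΔP = (83/6.06)^(1/0.657) = 13.696^1.522 ≈ 53.70 hPa.
P_c ≤ 1012 − 53.70 = 958.30, so the highest integer P_c is 958 hPa.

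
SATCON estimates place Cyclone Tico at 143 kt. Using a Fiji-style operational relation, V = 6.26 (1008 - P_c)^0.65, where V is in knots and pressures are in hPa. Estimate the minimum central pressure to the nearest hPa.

ΔP = (V / 6.26)^(1/0.65) = (143/6.26)^1.538.
143/6.26 = 22.843; 22.843^1.538 ≈ 123.14 hPa.
P_c = 1008 − 123.14 = 884.86 ≈ 885 hPa.

885 hPa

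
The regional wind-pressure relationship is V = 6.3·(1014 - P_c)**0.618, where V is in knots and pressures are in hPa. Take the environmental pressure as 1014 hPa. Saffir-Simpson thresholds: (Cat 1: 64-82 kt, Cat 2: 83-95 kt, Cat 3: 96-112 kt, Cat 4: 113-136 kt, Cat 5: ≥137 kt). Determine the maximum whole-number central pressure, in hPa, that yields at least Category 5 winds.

Category 5 begins at V = 137 kt.
Required ΔP = (137/6.3)^(1/0.618) = 21.746^1.618 ≈ 145.90 hPa.
P_c ≤ 1014 − 145.90 = 868.10, so the highest integer P_c is 868 hPa.

868 hPa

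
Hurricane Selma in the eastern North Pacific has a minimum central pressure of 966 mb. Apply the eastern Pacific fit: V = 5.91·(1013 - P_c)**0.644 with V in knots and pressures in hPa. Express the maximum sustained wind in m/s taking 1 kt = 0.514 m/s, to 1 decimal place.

36.3 m/s

ΔP = 1013 − 966 = 47 mb.
V ≈ 5.91 × 47^0.644 = 5.91 × 11.935 ≈ 70.537 kt.
70.537 × 0.514 ≈ 36.26 m/s → 36.3 m/s.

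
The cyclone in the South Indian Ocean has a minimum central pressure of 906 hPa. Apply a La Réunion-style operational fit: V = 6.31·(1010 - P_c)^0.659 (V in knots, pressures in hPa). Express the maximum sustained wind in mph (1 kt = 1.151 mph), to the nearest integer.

ΔP = 1010 − 906 = 104 hPa.
V ≈ 6.31 × 104^0.659 = 6.31 × 21.342 ≈ 134.665 kt.
134.665 × 1.151 ≈ 155.00 mph → 155 mph.

155 mph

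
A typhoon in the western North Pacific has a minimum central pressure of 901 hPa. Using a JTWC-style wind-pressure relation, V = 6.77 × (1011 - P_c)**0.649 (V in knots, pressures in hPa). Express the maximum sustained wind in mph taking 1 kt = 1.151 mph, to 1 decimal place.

ΔP = 1011 − 901 = 110 hPa.
V ≈ 6.77 × 110^0.649 = 6.77 × 21.128 ≈ 143.038 kt.
143.038 × 1.151 ≈ 164.64 mph → 164.6 mph.

164.6 mph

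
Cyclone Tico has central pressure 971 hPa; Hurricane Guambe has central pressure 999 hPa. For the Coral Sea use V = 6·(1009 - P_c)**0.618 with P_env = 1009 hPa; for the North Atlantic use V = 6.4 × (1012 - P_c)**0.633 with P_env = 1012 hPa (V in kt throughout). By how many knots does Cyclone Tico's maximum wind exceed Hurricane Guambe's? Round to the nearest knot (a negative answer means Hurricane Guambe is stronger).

24 kt

Cyclone Tico: ΔP = 38; V ≈ 6 × 38^0.618 ≈ 56.81 kt.
Hurricane Guambe: ΔP = 13; V ≈ 6.4 × 13^0.633 ≈ 32.46 kt.
Difference ≈ 56.81 − 32.46 = 24.35 → 24 kt.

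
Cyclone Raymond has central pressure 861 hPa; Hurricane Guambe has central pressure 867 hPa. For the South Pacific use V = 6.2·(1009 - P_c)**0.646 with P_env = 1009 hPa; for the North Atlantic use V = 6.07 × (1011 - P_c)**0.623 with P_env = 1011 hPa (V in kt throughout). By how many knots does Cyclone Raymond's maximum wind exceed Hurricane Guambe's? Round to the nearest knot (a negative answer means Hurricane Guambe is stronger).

Cyclone Raymond: ΔP = 148; V ≈ 6.2 × 148^0.646 ≈ 156.45 kt.
Hurricane Guambe: ΔP = 144; V ≈ 6.07 × 144^0.623 ≈ 134.23 kt.
Difference ≈ 156.45 − 134.23 = 22.22 → 22 kt.

22 kt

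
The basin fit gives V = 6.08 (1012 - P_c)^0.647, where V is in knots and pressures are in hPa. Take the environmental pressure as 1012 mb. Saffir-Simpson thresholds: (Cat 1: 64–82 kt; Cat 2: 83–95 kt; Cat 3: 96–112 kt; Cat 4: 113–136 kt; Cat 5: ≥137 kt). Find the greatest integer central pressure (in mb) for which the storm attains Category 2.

Category 2 begins at V = 83 kt.
Required ΔP = (83/6.08)^(1/0.647) = 13.651^1.546 ≈ 56.82 mb.
P_c ≤ 1012 − 56.82 = 955.18, so the highest integer P_c is 955 mb.

955 mb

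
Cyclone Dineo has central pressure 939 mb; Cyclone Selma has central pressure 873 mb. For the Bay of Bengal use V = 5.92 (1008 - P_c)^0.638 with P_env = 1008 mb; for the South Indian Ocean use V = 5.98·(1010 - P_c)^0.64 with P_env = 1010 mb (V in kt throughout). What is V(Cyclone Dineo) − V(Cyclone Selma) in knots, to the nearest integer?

-51 kt

Cyclone Dineo: ΔP = 69; V ≈ 5.92 × 69^0.638 ≈ 88.21 kt.
Cyclone Selma: ΔP = 137; V ≈ 5.98 × 137^0.64 ≈ 139.38 kt.
Difference ≈ 88.21 − 139.38 = -51.17 → -51 kt.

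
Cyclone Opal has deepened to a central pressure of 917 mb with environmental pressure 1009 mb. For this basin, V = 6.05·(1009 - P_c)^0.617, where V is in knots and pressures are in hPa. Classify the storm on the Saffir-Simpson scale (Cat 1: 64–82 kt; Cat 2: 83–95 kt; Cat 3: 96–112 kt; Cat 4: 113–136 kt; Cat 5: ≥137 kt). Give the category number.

ΔP = 1009 − 917 = 92 mb.
V ≈ 6.05 × 92^0.617 = 6.05 × 16.28 ≈ 98 kt.
98 kt falls in the Category 3 band.

3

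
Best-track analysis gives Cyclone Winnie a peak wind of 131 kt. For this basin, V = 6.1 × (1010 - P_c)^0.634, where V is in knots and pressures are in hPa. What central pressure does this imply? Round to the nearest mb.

ΔP = (V / 6.1)^(1/0.634) = (131/6.1)^1.577.
131/6.1 = 21.475; 21.475^1.577 ≈ 126.14 mb.
P_c = 1010 − 126.14 = 883.86 ≈ 884 mb.

884 mb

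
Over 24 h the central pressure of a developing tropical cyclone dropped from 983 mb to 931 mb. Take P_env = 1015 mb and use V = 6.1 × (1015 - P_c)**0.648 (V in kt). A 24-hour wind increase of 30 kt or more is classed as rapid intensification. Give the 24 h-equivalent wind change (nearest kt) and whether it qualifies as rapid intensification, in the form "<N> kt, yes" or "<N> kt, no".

50 kt, yes

V₁: ΔP = 32, V ≈ 6.1 × 32^0.648 ≈ 57.63 kt.
V₂: ΔP = 84, V ≈ 6.1 × 84^0.648 ≈ 107.71 kt.
ΔV over 24 h = 50.08 kt → 24 h equivalent = 50.08 × 24/24 ≈ 50.08 kt.
50 kt ≥ 30 kt ⇒ rapid intensification.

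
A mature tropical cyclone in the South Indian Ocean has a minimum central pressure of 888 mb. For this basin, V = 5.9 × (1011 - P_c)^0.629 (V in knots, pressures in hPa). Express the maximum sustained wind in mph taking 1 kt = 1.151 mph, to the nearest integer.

140 mph

ΔP = 1011 − 888 = 123 mb.
V ≈ 5.9 × 123^0.629 = 5.9 × 20.632 ≈ 121.731 kt.
121.731 × 1.151 ≈ 140.11 mph → 140 mph.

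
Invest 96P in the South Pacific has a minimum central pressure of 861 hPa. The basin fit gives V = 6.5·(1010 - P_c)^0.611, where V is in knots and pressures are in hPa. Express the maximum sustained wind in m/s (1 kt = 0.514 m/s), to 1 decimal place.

71.1 m/s

ΔP = 1010 − 861 = 149 hPa.
V ≈ 6.5 × 149^0.611 = 6.5 × 21.272 ≈ 138.271 kt.
138.271 × 0.514 ≈ 71.07 m/s → 71.1 m/s.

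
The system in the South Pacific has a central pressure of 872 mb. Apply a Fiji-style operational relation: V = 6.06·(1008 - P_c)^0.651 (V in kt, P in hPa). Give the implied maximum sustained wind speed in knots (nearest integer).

ΔP = 1008 − 872 = 136 mb.
136^0.651 ≈ 24.487.
V ≈ 6.06 × 24.487 ≈ 148.4 kt.

148 kt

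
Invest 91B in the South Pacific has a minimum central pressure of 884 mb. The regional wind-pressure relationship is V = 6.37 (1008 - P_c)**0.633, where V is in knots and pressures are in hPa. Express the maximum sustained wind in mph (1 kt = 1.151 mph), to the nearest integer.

ΔP = 1008 − 884 = 124 mb.
V ≈ 6.37 × 124^0.633 = 6.37 × 21.142 ≈ 134.671 kt.
134.671 × 1.151 ≈ 155.01 mph → 155 mph.

155 mph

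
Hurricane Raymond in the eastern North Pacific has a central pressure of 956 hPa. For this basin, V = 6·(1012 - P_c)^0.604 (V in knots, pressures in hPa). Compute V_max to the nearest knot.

68 kt

ΔP = 1012 − 956 = 56 hPa.
56^0.604 ≈ 11.374.
V ≈ 6 × 11.374 ≈ 68.2 kt.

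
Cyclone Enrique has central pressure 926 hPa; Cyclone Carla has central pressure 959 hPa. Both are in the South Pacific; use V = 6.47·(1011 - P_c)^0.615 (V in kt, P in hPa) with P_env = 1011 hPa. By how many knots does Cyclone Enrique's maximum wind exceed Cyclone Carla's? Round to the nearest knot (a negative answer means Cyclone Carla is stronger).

Cyclone Enrique: ΔP = 85; V ≈ 6.47 × 85^0.615 ≈ 99.43 kt.
Cyclone Carla: ΔP = 52; V ≈ 6.47 × 52^0.615 ≈ 73.49 kt.
Difference ≈ 99.43 − 73.49 = 25.94 → 26 kt.

26 kt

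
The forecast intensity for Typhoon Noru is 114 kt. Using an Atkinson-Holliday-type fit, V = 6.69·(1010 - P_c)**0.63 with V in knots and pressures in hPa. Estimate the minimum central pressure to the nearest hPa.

ΔP = (V / 6.69)^(1/0.63) = (114/6.69)^1.587.
114/6.69 = 17.040; 17.040^1.587 ≈ 90.10 hPa.
P_c = 1010 − 90.10 = 919.90 ≈ 920 hPa.

920 hPa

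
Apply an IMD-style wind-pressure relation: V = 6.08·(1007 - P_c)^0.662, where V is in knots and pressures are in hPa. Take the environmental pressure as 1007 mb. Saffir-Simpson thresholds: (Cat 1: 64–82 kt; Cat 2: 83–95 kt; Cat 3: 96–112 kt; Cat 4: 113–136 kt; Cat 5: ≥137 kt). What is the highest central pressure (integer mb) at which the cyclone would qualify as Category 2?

Category 2 begins at V = 83 kt.
Required ΔP = (83/6.08)^(1/0.662) = 13.651^1.511 ≈ 51.85 mb.
P_c ≤ 1007 − 51.85 = 955.15, so the highest integer P_c is 955 mb.

955 mb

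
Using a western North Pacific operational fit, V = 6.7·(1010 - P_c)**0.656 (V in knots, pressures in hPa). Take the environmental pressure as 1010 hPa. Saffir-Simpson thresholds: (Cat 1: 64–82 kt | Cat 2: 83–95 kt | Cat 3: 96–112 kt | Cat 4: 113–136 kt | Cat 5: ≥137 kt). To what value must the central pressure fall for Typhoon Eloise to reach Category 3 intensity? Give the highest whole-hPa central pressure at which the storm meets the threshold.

Category 3 begins at V = 96 kt.
Required ΔP = (96/6.7)^(1/0.656) = 14.328^1.524 ≈ 57.88 hPa.
P_c ≤ 1010 − 57.88 = 952.12, so the highest integer P_c is 952 hPa.

952 hPa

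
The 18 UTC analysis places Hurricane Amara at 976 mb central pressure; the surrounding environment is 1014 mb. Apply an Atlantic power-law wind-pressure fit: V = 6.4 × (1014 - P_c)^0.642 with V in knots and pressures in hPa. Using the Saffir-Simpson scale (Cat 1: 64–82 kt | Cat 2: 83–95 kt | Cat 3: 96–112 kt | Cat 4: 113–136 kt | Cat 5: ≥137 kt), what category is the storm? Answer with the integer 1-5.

1

ΔP = 1014 − 976 = 38 mb.
V ≈ 6.4 × 38^0.642 = 6.4 × 10.33 ≈ 66 kt.
66 kt falls in the Category 1 band.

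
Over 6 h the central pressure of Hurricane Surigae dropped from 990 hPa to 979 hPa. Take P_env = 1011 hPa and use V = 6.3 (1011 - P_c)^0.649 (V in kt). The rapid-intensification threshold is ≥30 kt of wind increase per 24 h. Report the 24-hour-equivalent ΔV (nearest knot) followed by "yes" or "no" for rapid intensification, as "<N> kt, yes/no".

V₁: ΔP = 21, V ≈ 6.3 × 21^0.649 ≈ 45.44 kt.
V₂: ΔP = 32, V ≈ 6.3 × 32^0.649 ≈ 59.73 kt.
ΔV over 6 h = 14.29 kt → 24 h equivalent = 14.29 × 24/6 ≈ 57.16 kt.
57 kt ≥ 30 kt ⇒ rapid intensification.

57 kt, yes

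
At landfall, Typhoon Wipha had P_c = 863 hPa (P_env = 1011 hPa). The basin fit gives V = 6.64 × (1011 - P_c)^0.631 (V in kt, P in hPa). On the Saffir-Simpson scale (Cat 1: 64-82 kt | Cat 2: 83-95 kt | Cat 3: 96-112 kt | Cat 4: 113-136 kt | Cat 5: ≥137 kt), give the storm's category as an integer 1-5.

5

ΔP = 1011 − 863 = 148 hPa.
V ≈ 6.64 × 148^0.631 = 6.64 × 23.41 ≈ 155 kt.
155 kt falls in the Category 5 band.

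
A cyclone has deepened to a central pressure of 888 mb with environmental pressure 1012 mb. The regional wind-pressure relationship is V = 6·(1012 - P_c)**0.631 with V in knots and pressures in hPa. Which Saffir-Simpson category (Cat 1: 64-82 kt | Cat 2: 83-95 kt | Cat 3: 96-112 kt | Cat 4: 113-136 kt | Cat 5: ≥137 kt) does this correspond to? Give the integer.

ΔP = 1012 − 888 = 124 mb.
V ≈ 6 × 124^0.631 = 6 × 20.94 ≈ 126 kt.
126 kt falls in the Category 4 band.

4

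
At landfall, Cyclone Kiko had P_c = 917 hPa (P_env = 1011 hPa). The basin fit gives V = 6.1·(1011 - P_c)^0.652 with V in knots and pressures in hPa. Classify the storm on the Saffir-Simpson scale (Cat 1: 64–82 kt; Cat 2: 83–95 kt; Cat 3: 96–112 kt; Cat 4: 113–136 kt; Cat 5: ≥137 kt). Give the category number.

4

ΔP = 1011 − 917 = 94 hPa.
V ≈ 6.1 × 94^0.652 = 6.1 × 19.34 ≈ 118 kt.
118 kt falls in the Category 4 band.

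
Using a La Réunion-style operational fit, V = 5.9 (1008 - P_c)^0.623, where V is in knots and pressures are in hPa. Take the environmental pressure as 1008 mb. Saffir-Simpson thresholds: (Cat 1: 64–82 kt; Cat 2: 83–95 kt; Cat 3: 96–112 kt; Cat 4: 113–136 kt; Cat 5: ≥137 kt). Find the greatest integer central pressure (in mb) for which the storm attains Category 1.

Category 1 begins at V = 64 kt.
Required ΔP = (64/5.9)^(1/0.623) = 10.847^1.605 ≈ 45.90 mb.
P_c ≤ 1008 − 45.90 = 962.10, so the highest integer P_c is 962 mb.

962 mb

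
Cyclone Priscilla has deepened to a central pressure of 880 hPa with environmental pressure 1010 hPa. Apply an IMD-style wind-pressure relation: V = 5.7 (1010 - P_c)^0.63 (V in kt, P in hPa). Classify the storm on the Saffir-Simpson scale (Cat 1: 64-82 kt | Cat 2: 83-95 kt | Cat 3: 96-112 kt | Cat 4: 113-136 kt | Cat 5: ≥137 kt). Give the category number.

ΔP = 1010 − 880 = 130 hPa.
V ≈ 5.7 × 130^0.63 = 5.7 × 21.47 ≈ 122 kt.
122 kt falls in the Category 4 band.

4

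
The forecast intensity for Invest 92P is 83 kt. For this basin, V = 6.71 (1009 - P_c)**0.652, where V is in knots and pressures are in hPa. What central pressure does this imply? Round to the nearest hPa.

ΔP = (V / 6.71)^(1/0.652) = (83/6.71)^1.534.
83/6.71 = 12.370; 12.370^1.534 ≈ 47.36 hPa.
P_c = 1009 − 47.36 = 961.64 ≈ 962 hPa.

962 hPa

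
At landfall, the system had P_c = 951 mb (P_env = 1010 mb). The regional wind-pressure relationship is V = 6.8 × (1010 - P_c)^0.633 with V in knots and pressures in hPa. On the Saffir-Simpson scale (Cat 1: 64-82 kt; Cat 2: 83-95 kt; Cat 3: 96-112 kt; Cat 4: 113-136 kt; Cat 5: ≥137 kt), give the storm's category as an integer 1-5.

ΔP = 1010 − 951 = 59 mb.
V ≈ 6.8 × 59^0.633 = 6.8 × 13.21 ≈ 90 kt.
90 kt falls in the Category 2 band.

2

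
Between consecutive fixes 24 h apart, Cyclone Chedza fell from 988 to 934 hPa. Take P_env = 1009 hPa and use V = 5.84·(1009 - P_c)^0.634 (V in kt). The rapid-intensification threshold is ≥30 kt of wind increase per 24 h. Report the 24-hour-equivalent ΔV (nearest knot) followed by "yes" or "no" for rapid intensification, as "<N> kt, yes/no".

50 kt, yes

V₁: ΔP = 21, V ≈ 5.84 × 21^0.634 ≈ 40.24 kt.
V₂: ΔP = 75, V ≈ 5.84 × 75^0.634 ≈ 90.20 kt.
ΔV over 24 h = 49.96 kt → 24 h equivalent = 49.96 × 24/24 ≈ 49.96 kt.
50 kt ≥ 30 kt ⇒ rapid intensification.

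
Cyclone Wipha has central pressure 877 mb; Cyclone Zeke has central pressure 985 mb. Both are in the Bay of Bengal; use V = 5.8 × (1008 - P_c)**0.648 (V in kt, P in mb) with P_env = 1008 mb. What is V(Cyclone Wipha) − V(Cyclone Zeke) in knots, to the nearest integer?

Cyclone Wipha: ΔP = 131; V ≈ 5.8 × 131^0.648 ≈ 136.59 kt.
Cyclone Zeke: ΔP = 23; V ≈ 5.8 × 23^0.648 ≈ 44.24 kt.
Difference ≈ 136.59 − 44.24 = 92.35 → 92 kt.

92 kt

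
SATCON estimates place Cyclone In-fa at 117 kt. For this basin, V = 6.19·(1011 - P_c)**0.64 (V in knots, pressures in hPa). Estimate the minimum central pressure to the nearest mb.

912 mb

ΔP = (V / 6.19)^(1/0.64) = (117/6.19)^1.562.
117/6.19 = 18.901; 18.901^1.562 ≈ 98.75 mb.
P_c = 1011 − 98.75 = 912.25 ≈ 912 mb.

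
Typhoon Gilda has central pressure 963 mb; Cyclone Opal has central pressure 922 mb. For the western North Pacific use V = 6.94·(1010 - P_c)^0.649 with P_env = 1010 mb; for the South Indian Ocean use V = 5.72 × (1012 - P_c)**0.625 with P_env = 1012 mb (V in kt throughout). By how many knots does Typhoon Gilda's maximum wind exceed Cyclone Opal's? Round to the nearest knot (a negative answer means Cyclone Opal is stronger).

Typhoon Gilda: ΔP = 47; V ≈ 6.94 × 47^0.649 ≈ 84.44 kt.
Cyclone Opal: ΔP = 90; V ≈ 5.72 × 90^0.625 ≈ 95.24 kt.
Difference ≈ 84.44 − 95.24 = -10.80 → -11 kt.

-11 kt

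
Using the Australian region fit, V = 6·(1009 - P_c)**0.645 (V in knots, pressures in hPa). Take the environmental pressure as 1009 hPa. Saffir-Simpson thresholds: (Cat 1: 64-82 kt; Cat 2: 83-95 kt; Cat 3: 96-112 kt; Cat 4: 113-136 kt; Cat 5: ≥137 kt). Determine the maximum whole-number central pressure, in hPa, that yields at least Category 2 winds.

Category 2 begins at V = 83 kt.
Required ΔP = (83/6)^(1/0.645) = 13.833^1.550 ≈ 58.73 hPa.
P_c ≤ 1009 − 58.73 = 950.27, so the highest integer P_c is 950 hPa.

950 hPa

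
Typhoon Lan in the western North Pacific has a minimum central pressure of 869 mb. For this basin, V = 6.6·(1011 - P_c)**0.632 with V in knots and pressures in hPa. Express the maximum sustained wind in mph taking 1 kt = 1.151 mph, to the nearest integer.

ΔP = 1011 − 869 = 142 mb.
V ≈ 6.6 × 142^0.632 = 6.6 × 22.922 ≈ 151.283 kt.
151.283 × 1.151 ≈ 174.13 mph → 174 mph.

174 mph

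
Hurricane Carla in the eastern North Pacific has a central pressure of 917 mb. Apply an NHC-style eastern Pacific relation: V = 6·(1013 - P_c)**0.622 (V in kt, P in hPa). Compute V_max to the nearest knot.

ΔP = 1013 − 917 = 96 mb.
96^0.622 ≈ 17.099.
V ≈ 6 × 17.099 ≈ 102.6 kt.

103 kt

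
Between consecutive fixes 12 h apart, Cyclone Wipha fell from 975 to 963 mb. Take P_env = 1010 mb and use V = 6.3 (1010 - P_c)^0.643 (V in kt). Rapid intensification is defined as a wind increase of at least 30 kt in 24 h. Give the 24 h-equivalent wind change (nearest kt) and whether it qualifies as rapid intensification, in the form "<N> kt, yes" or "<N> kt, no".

26 kt, no

V₁: ΔP = 35, V ≈ 6.3 × 35^0.643 ≈ 61.97 kt.
V₂: ΔP = 47, V ≈ 6.3 × 47^0.643 ≈ 74.90 kt.
ΔV over 12 h = 12.93 kt → 24 h equivalent = 12.93 × 24/12 ≈ 25.86 kt.
26 kt < 30 kt ⇒ not rapid intensification.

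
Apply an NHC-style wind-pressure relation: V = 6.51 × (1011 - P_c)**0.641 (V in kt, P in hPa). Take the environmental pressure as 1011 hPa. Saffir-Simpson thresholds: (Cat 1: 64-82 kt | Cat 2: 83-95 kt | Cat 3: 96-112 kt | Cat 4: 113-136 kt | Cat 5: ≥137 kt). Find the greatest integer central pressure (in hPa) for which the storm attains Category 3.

944 hPa

Category 3 begins at V = 96 kt.
Required ΔP = (96/6.51)^(1/0.641) = 14.747^1.560 ≈ 66.56 hPa.
P_c ≤ 1011 − 66.56 = 944.44, so the highest integer P_c is 944 hPa.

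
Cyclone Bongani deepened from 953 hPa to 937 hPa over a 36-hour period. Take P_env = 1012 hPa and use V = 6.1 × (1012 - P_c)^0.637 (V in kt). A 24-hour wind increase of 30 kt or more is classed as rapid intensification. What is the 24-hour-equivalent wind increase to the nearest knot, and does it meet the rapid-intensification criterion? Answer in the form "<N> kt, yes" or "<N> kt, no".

V₁: ΔP = 59, V ≈ 6.1 × 59^0.637 ≈ 81.91 kt.
V₂: ΔP = 75, V ≈ 6.1 × 75^0.637 ≈ 95.44 kt.
ΔV over 36 h = 13.53 kt → 24 h equivalent = 13.53 × 24/36 ≈ 9.02 kt.
9 kt < 30 kt ⇒ not rapid intensification.

9 kt, no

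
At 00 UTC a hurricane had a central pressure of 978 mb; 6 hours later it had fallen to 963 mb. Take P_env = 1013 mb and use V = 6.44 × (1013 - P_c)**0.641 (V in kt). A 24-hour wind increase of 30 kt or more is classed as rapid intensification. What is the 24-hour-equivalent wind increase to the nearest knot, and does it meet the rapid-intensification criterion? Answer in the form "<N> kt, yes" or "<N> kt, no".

V₁: ΔP = 35, V ≈ 6.44 × 35^0.641 ≈ 62.90 kt.
V₂: ΔP = 50, V ≈ 6.44 × 50^0.641 ≈ 79.05 kt.
ΔV over 6 h = 16.15 kt → 24 h equivalent = 16.15 × 24/6 ≈ 64.60 kt.
65 kt ≥ 30 kt ⇒ rapid intensification.

65 kt, yes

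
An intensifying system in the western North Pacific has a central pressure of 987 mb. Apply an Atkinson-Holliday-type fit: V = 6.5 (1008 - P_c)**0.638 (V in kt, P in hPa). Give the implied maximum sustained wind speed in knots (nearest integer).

45 kt

ΔP = 1008 − 987 = 21 mb.
21^0.638 ≈ 6.976.
V ≈ 6.5 × 6.976 ≈ 45.3 kt.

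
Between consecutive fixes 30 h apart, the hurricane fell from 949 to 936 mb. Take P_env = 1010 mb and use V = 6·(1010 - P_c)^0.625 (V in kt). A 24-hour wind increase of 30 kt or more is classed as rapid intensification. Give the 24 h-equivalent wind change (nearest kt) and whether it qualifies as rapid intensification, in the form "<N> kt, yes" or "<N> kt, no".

8 kt, no

V₁: ΔP = 61, V ≈ 6 × 61^0.625 ≈ 78.34 kt.
V₂: ΔP = 74, V ≈ 6 × 74^0.625 ≈ 88.39 kt.
ΔV over 30 h = 10.05 kt → 24 h equivalent = 10.05 × 24/30 ≈ 8.04 kt.
8 kt < 30 kt ⇒ not rapid intensification.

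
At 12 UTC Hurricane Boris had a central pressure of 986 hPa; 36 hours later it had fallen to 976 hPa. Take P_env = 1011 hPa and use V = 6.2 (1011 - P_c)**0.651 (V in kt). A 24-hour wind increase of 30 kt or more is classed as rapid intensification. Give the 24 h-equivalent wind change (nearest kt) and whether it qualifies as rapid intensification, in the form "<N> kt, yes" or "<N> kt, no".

V₁: ΔP = 25, V ≈ 6.2 × 25^0.651 ≈ 50.40 kt.
V₂: ΔP = 35, V ≈ 6.2 × 35^0.651 ≈ 62.75 kt.
ΔV over 36 h = 12.35 kt → 24 h equivalent = 12.35 × 24/36 ≈ 8.23 kt.
8 kt < 30 kt ⇒ not rapid intensification.

8 kt, no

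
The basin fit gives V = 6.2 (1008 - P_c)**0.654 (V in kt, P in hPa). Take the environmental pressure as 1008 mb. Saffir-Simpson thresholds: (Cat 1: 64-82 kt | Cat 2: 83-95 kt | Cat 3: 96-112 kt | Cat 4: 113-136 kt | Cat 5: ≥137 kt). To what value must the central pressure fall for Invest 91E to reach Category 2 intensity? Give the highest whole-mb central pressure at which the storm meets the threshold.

955 mb

Category 2 begins at V = 83 kt.
Required ΔP = (83/6.2)^(1/0.654) = 13.387^1.529 ≈ 52.82 mb.
P_c ≤ 1008 − 52.82 = 955.18, so the highest integer P_c is 955 mb.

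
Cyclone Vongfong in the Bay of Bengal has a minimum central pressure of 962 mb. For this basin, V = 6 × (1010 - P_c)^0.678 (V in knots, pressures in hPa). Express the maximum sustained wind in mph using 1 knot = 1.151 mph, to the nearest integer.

ΔP = 1010 − 962 = 48 mb.
V ≈ 6 × 48^0.678 = 6 × 13.800 ≈ 82.800 kt.
82.800 × 1.151 ≈ 95.30 mph → 95 mph.

95 mph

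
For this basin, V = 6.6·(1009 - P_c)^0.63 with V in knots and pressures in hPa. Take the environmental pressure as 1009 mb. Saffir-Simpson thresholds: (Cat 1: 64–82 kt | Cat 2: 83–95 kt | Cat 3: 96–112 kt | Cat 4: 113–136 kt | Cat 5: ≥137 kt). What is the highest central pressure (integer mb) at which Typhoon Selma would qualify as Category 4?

Category 4 begins at V = 113 kt.
Required ΔP = (113/6.6)^(1/0.63) = 17.121^1.587 ≈ 90.78 mb.
P_c ≤ 1009 − 90.78 = 918.22, so the highest integer P_c is 918 mb.

918 mb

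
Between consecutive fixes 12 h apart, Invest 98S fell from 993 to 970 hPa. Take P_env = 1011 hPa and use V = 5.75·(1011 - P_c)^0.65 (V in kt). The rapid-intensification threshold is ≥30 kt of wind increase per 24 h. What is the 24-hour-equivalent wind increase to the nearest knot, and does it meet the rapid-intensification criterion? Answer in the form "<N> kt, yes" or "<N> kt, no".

V₁: ΔP = 18, V ≈ 5.75 × 18^0.65 ≈ 37.64 kt.
V₂: ΔP = 41, V ≈ 5.75 × 41^0.65 ≈ 64.27 kt.
ΔV over 12 h = 26.63 kt → 24 h equivalent = 26.63 × 24/12 ≈ 53.26 kt.
53 kt ≥ 30 kt ⇒ rapid intensification.

53 kt, yes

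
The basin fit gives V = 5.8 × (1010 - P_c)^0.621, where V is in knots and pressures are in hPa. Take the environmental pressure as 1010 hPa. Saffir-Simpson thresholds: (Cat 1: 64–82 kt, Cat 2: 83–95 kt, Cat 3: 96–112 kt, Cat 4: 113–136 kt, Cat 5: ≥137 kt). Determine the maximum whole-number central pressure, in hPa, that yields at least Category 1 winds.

Category 1 begins at V = 64 kt.
Required ΔP = (64/5.8)^(1/0.621) = 11.034^1.610 ≈ 47.77 hPa.
P_c ≤ 1010 − 47.77 = 962.23, so the highest integer P_c is 962 hPa.

962 hPa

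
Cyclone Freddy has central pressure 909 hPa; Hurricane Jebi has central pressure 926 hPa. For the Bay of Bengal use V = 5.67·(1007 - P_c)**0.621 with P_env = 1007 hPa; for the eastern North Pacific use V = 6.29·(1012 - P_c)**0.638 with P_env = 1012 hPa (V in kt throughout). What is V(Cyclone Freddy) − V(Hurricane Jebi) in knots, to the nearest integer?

Cyclone Freddy: ΔP = 98; V ≈ 5.67 × 98^0.621 ≈ 97.75 kt.
Hurricane Jebi: ΔP = 86; V ≈ 6.29 × 86^0.638 ≈ 107.86 kt.
Difference ≈ 97.75 − 107.86 = -10.11 → -10 kt.

-10 kt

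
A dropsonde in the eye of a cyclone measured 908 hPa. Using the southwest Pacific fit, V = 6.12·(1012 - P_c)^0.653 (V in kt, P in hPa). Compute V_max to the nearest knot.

127 kt

ΔP = 1012 − 908 = 104 hPa.
104^0.653 ≈ 20.755.
V ≈ 6.12 × 20.755 ≈ 127.0 kt.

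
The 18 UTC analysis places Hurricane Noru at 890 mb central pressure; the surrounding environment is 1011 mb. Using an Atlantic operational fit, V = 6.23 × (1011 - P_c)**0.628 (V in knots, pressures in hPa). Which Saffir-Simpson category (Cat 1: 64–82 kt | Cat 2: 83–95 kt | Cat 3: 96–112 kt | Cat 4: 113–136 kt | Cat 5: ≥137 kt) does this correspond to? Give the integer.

ΔP = 1011 − 890 = 121 mb.
V ≈ 6.23 × 121^0.628 = 6.23 × 20.32 ≈ 127 kt.
127 kt falls in the Category 4 band.

4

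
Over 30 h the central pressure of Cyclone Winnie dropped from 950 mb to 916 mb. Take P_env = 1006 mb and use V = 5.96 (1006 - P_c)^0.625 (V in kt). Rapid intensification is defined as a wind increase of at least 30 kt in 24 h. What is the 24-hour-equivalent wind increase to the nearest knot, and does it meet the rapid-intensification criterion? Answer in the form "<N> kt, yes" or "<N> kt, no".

V₁: ΔP = 56, V ≈ 5.96 × 56^0.625 ≈ 73.77 kt.
V₂: ΔP = 90, V ≈ 5.96 × 90^0.625 ≈ 99.23 kt.
ΔV over 30 h = 25.46 kt → 24 h equivalent = 25.46 × 24/30 ≈ 20.37 kt.
20 kt < 30 kt ⇒ not rapid intensification.

20 kt, no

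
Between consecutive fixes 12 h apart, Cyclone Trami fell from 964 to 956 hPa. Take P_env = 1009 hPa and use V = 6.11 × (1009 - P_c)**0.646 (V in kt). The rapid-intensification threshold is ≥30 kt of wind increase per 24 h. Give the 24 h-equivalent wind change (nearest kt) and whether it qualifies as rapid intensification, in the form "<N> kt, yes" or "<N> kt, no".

V₁: ΔP = 45, V ≈ 6.11 × 45^0.646 ≈ 71.45 kt.
V₂: ΔP = 53, V ≈ 6.11 × 53^0.646 ≈ 79.42 kt.
ΔV over 12 h = 7.97 kt → 24 h equivalent = 7.97 × 24/12 ≈ 15.94 kt.
16 kt < 30 kt ⇒ not rapid intensification.

16 kt, no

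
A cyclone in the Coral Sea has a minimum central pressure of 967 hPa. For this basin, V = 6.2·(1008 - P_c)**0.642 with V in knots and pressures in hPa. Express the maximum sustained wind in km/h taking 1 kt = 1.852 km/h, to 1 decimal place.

124.6 km/h

ΔP = 1008 − 967 = 41 hPa.
V ≈ 6.2 × 41^0.642 = 6.2 × 10.849 ≈ 67.267 kt.
67.267 × 1.852 ≈ 124.58 km/h → 124.6 km/h.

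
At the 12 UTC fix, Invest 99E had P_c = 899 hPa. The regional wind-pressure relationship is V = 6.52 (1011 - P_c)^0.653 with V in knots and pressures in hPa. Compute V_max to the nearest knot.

142 kt

ΔP = 1011 − 899 = 112 hPa.
112^0.653 ≈ 21.784.
V ≈ 6.52 × 21.784 ≈ 142.0 kt.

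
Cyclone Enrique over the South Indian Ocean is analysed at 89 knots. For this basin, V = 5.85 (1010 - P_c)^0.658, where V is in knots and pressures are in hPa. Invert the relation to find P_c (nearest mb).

ΔP = (V / 5.85)^(1/0.658) = (89/5.85)^1.520.
89/5.85 = 15.214; 15.214^1.520 ≈ 62.62 mb.
P_c = 1010 − 62.62 = 947.38 ≈ 947 mb.

947 mb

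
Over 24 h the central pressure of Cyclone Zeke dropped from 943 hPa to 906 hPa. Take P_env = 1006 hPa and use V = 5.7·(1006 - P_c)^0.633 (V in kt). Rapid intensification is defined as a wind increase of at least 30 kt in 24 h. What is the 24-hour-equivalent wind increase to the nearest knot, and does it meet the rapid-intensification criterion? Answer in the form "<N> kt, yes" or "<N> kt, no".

27 kt, no

V₁: ΔP = 63, V ≈ 5.7 × 63^0.633 ≈ 78.50 kt.
V₂: ΔP = 100, V ≈ 5.7 × 100^0.633 ≈ 105.17 kt.
ΔV over 24 h = 26.67 kt → 24 h equivalent = 26.67 × 24/24 ≈ 26.67 kt.
27 kt < 30 kt ⇒ not rapid intensification.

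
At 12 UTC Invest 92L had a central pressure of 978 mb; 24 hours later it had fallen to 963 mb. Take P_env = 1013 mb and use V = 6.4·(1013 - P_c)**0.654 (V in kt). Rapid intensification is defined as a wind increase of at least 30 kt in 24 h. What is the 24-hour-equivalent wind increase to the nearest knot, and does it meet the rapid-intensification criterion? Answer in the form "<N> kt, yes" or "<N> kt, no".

V₁: ΔP = 35, V ≈ 6.4 × 35^0.654 ≈ 65.46 kt.
V₂: ΔP = 50, V ≈ 6.4 × 50^0.654 ≈ 82.66 kt.
ΔV over 24 h = 17.20 kt → 24 h equivalent = 17.20 × 24/24 ≈ 17.20 kt.
17 kt < 30 kt ⇒ not rapid intensification.

17 kt, no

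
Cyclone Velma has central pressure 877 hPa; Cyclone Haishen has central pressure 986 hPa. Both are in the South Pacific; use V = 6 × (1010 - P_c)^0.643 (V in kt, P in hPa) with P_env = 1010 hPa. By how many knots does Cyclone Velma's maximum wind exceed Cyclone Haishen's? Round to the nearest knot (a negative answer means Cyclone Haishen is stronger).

Cyclone Velma: ΔP = 133; V ≈ 6 × 133^0.643 ≈ 139.25 kt.
Cyclone Haishen: ΔP = 24; V ≈ 6 × 24^0.643 ≈ 46.30 kt.
Difference ≈ 139.25 − 46.30 = 92.95 → 93 kt.

93 kt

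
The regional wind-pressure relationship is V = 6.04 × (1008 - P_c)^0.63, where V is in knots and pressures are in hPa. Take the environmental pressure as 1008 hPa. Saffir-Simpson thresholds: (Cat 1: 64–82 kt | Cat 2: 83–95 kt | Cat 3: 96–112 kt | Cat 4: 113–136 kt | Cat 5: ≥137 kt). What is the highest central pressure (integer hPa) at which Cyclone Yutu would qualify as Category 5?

Category 5 begins at V = 137 kt.
Required ΔP = (137/6.04)^(1/0.63) = 22.682^1.587 ≈ 141.87 hPa.
P_c ≤ 1008 − 141.87 = 866.13, so the highest integer P_c is 866 hPa.

866 hPa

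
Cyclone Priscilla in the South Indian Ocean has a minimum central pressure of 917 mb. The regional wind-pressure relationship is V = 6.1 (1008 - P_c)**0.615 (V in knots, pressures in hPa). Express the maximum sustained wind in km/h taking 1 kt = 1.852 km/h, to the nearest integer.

ΔP = 1008 − 917 = 91 mb.
V ≈ 6.1 × 91^0.615 = 6.1 × 16.025 ≈ 97.755 kt.
97.755 × 1.852 ≈ 181.04 km/h → 181 km/h.

181 km/h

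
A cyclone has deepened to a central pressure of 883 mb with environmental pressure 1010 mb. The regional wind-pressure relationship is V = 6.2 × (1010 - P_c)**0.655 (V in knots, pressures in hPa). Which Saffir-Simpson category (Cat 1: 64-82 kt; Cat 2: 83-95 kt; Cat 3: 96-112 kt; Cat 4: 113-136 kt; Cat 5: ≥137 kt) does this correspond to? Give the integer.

ΔP = 1010 − 883 = 127 mb.
V ≈ 6.2 × 127^0.655 = 6.2 × 23.88 ≈ 148 kt.
148 kt falls in the Category 5 band.

5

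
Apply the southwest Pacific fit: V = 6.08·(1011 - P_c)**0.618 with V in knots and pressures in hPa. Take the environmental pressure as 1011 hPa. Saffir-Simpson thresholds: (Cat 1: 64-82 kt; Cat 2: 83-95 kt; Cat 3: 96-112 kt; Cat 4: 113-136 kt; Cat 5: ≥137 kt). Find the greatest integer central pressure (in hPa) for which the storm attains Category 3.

Category 3 begins at V = 96 kt.
Required ΔP = (96/6.08)^(1/0.618) = 15.789^1.618 ≈ 86.92 hPa.
P_c ≤ 1011 − 86.92 = 924.08, so the highest integer P_c is 924 hPa.

924 hPa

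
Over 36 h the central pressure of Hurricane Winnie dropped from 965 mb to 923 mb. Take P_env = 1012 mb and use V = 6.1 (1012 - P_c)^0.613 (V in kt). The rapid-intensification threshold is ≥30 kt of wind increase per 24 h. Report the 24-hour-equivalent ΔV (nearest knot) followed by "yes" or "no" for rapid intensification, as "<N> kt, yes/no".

V₁: ΔP = 47, V ≈ 6.1 × 47^0.613 ≈ 64.61 kt.
V₂: ΔP = 89, V ≈ 6.1 × 89^0.613 ≈ 95.57 kt.
ΔV over 36 h = 30.96 kt → 24 h equivalent = 30.96 × 24/36 ≈ 20.64 kt.
21 kt < 30 kt ⇒ not rapid intensification.

21 kt, no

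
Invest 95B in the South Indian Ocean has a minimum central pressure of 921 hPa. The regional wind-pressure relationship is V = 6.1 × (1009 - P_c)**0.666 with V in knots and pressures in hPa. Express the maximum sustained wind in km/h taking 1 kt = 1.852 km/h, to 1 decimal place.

222.8 km/h

ΔP = 1009 − 921 = 88 hPa.
V ≈ 6.1 × 88^0.666 = 6.1 × 19.725 ≈ 120.325 kt.
120.325 × 1.852 ≈ 222.84 km/h → 222.8 km/h.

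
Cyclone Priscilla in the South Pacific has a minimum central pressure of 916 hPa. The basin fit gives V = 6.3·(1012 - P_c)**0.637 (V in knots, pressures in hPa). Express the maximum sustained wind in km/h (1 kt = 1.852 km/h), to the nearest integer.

214 km/h

ΔP = 1012 − 916 = 96 hPa.
V ≈ 6.3 × 96^0.637 = 6.3 × 18.311 ≈ 115.358 kt.
115.358 × 1.852 ≈ 213.64 km/h → 214 km/h.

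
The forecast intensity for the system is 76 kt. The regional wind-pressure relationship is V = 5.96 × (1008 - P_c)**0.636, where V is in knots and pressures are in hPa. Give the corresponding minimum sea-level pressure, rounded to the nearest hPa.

953 hPa

ΔP = (V / 5.96)^(1/0.636) = (76/5.96)^1.572.
76/5.96 = 12.752; 12.752^1.572 ≈ 54.74 hPa.
P_c = 1008 − 54.74 = 953.26 ≈ 953 hPa.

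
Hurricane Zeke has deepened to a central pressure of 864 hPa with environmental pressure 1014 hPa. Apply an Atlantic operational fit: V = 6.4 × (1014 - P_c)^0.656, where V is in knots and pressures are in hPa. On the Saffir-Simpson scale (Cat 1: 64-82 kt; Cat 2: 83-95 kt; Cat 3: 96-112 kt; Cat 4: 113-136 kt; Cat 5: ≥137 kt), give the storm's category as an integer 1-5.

ΔP = 1014 − 864 = 150 hPa.
V ≈ 6.4 × 150^0.656 = 6.4 × 26.76 ≈ 171 kt.
171 kt falls in the Category 5 band.

5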